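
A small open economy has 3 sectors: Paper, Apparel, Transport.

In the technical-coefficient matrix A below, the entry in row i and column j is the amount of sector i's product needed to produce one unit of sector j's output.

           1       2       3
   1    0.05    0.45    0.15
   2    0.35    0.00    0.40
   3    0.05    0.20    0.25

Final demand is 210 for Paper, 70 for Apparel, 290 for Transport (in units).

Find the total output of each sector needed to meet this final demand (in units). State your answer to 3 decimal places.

x_1 = 533.452, x_2 = 476.418, x_3 = 549.275

I − A =
  [   0.95    -0.45    -0.15]
  [  -0.35     1.00    -0.40]
  [  -0.05    -0.20     0.75]
Cofactors of I−A, C_ij = (−1)^(i+j)·(minor ij) (rows/columns in the sector order above):
  C_11 = (1.00)(0.75) − (-0.40)(-0.20) = 0.6700
  C_12 = −[(-0.35)(0.75) − (-0.40)(-0.05)] = 0.2825
  C_13 = (-0.35)(-0.20) − (1.00)(-0.05) = 0.1200
  C_21 = −[(-0.45)(0.75) − (-0.15)(-0.20)] = 0.3675
  C_22 = (0.95)(0.75) − (-0.15)(-0.05) = 0.7050
  C_23 = −[(0.95)(-0.20) − (-0.45)(-0.05)] = 0.2125
  C_31 = (-0.45)(-0.40) − (-0.15)(1.00) = 0.3300
  C_32 = −[(0.95)(-0.40) − (-0.15)(-0.35)] = 0.4325
  C_33 = (0.95)(1.00) − (-0.45)(-0.35) = 0.7925
det(I−A) = Σ_j (I−A)_1j·C_1j = (0.95)(0.6700) + (-0.45)(0.2825) + (-0.15)(0.1200) = 0.491375
adj(I−A) = Cᵀ =
  [ 0.6700   0.3675   0.3300]
  [ 0.2825   0.7050   0.4325]
  [ 0.1200   0.2125   0.7925]
(I − A)⁻¹ = adj(I−A) / det(I−A) ≈
  [   1.3635     0.7479     0.6716]
  [   0.5749     1.4347     0.8802]
  [   0.2442     0.4325     1.6128]
x = (I − A)⁻¹ d = adj(I−A)·d / det(I−A), with det(I−A) = 0.491375:
  x_1 = (0.6700·210 + 0.3675·70 + 0.3300·290) / 0.491375 = 262.125 / 0.491375 ≈ 533.452
  x_2 = (0.2825·210 + 0.7050·70 + 0.4325·290) / 0.491375 = 234.10 / 0.491375 ≈ 476.418
  x_3 = (0.1200·210 + 0.2125·70 + 0.7925·290) / 0.491375 = 269.90 / 0.491375 ≈ 549.275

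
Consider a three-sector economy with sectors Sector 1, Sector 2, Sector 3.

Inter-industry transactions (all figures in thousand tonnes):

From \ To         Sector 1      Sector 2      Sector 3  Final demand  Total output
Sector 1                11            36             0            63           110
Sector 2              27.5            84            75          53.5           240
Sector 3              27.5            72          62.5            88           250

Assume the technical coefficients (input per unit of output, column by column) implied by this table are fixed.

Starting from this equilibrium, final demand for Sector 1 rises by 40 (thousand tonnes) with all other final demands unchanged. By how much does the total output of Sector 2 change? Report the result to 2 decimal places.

Technical coefficients a_ij = z_ij / X_j:
  a_11 = 11/110 = 0.10, a_21 = 27.5/110 = 0.25, a_31 = 27.5/110 = 0.25
  a_12 = 36/240 = 0.15, a_22 = 84/240 = 0.35, a_32 = 72/240 = 0.30
  a_13 = 0/250 = 0.00, a_23 = 75/250 = 0.30, a_33 = 62.5/250 = 0.25
I − A =
  [   0.90    -0.15     0.00]
  [  -0.25     0.65    -0.30]
  [  -0.25    -0.30     0.75]
Cofactors of I−A, C_ij = (−1)^(i+j)·(minor ij) (rows/columns in the sector order above):
  C_11 = (0.65)(0.75) − (-0.30)(-0.30) = 0.3975
  C_12 = −[(-0.25)(0.75) − (-0.30)(-0.25)] = 0.2625
  C_13 = (-0.25)(-0.30) − (0.65)(-0.25) = 0.2375
  C_21 = −[(-0.15)(0.75) − (0.00)(-0.30)] = 0.1125
  C_22 = (0.90)(0.75) − (0.00)(-0.25) = 0.6750
  C_23 = −[(0.90)(-0.30) − (-0.15)(-0.25)] = 0.3075
  C_31 = (-0.15)(-0.30) − (0.00)(0.65) = 0.0450
  C_32 = −[(0.90)(-0.30) − (0.00)(-0.25)] = 0.2700
  C_33 = (0.90)(0.65) − (-0.15)(-0.25) = 0.5475
det(I−A) = Σ_j (I−A)_1j·C_1j = (0.90)(0.3975) + (-0.15)(0.2625) + (0.00)(0.2375) = 0.318375
adj(I−A) = Cᵀ =
  [ 0.3975   0.1125   0.0450]
  [ 0.2625   0.6750   0.2700]
  [ 0.2375   0.3075   0.5475]
(I − A)⁻¹ = adj(I−A) / det(I−A) ≈
  [   1.2485     0.3534     0.1413]
  [   0.8245     2.1201     0.8481]
  [   0.7460     0.9658     1.7197]
Δx = (I − A)⁻¹ Δd with Δd having +40 in the Sector 1 component and 0 elsewhere.
So Δx_2 = L_21 · (+40), where L_21 = adj(I−A)_21 / det(I−A) = 0.2625 / 0.318375.
Δx_2 = 0.2625 × (+40) / 0.318375 = 10.50 / 0.318375 ≈ 32.98.

Δx_2 = 32.98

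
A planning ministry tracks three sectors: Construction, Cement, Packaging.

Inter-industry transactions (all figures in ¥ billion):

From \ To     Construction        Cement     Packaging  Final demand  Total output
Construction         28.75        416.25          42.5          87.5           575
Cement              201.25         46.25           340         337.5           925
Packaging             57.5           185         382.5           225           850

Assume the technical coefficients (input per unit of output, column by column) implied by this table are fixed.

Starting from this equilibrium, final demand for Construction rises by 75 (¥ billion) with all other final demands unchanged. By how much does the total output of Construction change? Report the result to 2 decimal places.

Technical coefficients a_ij = z_ij / X_j:
  a_11 = 28.75/575 = 0.05, a_21 = 201.25/575 = 0.35, a_31 = 57.5/575 = 0.10
  a_12 = 416.25/925 = 0.45, a_22 = 46.25/925 = 0.05, a_32 = 185/925 = 0.20
  a_13 = 42.5/850 = 0.05, a_23 = 340/850 = 0.40, a_33 = 382.5/850 = 0.45
I − A =
  [   0.95    -0.45    -0.05]
  [  -0.35     0.95    -0.40]
  [  -0.10    -0.20     0.55]
Cofactors of I−A, C_ij = (−1)^(i+j)·(minor ij) (rows/columns in the sector order above):
  C_11 = (0.95)(0.55) − (-0.40)(-0.20) = 0.4425
  C_12 = −[(-0.35)(0.55) − (-0.40)(-0.10)] = 0.2325
  C_13 = (-0.35)(-0.20) − (0.95)(-0.10) = 0.1650
  C_21 = −[(-0.45)(0.55) − (-0.05)(-0.20)] = 0.2575
  C_22 = (0.95)(0.55) − (-0.05)(-0.10) = 0.5175
  C_23 = −[(0.95)(-0.20) − (-0.45)(-0.10)] = 0.2350
  C_31 = (-0.45)(-0.40) − (-0.05)(0.95) = 0.2275
  C_32 = −[(0.95)(-0.40) − (-0.05)(-0.35)] = 0.3975
  C_33 = (0.95)(0.95) − (-0.45)(-0.35) = 0.7450
det(I−A) = Σ_j (I−A)_1j·C_1j = (0.95)(0.4425) + (-0.45)(0.2325) + (-0.05)(0.1650) = 0.3075
adj(I−A) = Cᵀ =
  [ 0.4425   0.2575   0.2275]
  [ 0.2325   0.5175   0.3975]
  [ 0.1650   0.2350   0.7450]
(I − A)⁻¹ = adj(I−A) / det(I−A) ≈
  [   1.4390     0.8374     0.7398]
  [   0.7561     1.6829     1.2927]
  [   0.5366     0.7642     2.4228]
Δx = (I − A)⁻¹ Δd with Δd having +75 in the Construction component and 0 elsewhere.
So Δx_1 = L_11 · (+75), where L_11 = adj(I−A)_11 / det(I−A) = 0.4425 / 0.3075.
Δx_1 = 0.4425 × (+75) / 0.3075 = 33.1875 / 0.3075 ≈ 107.93.

Δx_1 = 107.93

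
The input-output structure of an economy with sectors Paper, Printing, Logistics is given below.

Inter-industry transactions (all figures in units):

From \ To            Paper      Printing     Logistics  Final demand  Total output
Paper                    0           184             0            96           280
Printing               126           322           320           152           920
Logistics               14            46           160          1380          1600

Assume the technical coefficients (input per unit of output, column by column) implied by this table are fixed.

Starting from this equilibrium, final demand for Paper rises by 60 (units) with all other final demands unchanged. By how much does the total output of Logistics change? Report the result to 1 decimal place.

Δx_3 = 6.7

Technical coefficients a_ij = z_ij / X_j:
  a_11 = 0/280 = 0.00, a_21 = 126/280 = 0.45, a_31 = 14/280 = 0.05
  a_12 = 184/920 = 0.20, a_22 = 322/920 = 0.35, a_32 = 46/920 = 0.05
  a_13 = 0/1600 = 0.00, a_23 = 320/1600 = 0.20, a_33 = 160/1600 = 0.10
I − A =
  [   1.00    -0.20     0.00]
  [  -0.45     0.65    -0.20]
  [  -0.05    -0.05     0.90]
Cofactors of I−A, C_ij = (−1)^(i+j)·(minor ij) (rows/columns in the sector order above):
  C_11 = (0.65)(0.90) − (-0.20)(-0.05) = 0.5750
  C_12 = −[(-0.45)(0.90) − (-0.20)(-0.05)] = 0.4150
  C_13 = (-0.45)(-0.05) − (0.65)(-0.05) = 0.0550
  C_21 = −[(-0.20)(0.90) − (0.00)(-0.05)] = 0.1800
  C_22 = (1.00)(0.90) − (0.00)(-0.05) = 0.9000
  C_23 = −[(1.00)(-0.05) − (-0.20)(-0.05)] = 0.0600
  C_31 = (-0.20)(-0.20) − (0.00)(0.65) = 0.0400
  C_32 = −[(1.00)(-0.20) − (0.00)(-0.45)] = 0.2000
  C_33 = (1.00)(0.65) − (-0.20)(-0.45) = 0.5600
det(I−A) = Σ_j (I−A)_1j·C_1j = (1.00)(0.5750) + (-0.20)(0.4150) + (0.00)(0.0550) = 0.4920
adj(I−A) = Cᵀ =
  [ 0.5750   0.1800   0.0400]
  [ 0.4150   0.9000   0.2000]
  [ 0.0550   0.0600   0.5600]
(I − A)⁻¹ = adj(I−A) / det(I−A) ≈
  [   1.1687     0.3659     0.0813]
  [   0.8435     1.8293     0.4065]
  [   0.1118     0.1220     1.1382]
Δx = (I − A)⁻¹ Δd with Δd having +60 in the Paper component and 0 elsewhere.
So Δx_3 = L_31 · (+60), where L_31 = adj(I−A)_31 / det(I−A) = 0.0550 / 0.4920.
Δx_3 = 0.0550 × (+60) / 0.4920 = 3.30 / 0.4920 ≈ 6.7.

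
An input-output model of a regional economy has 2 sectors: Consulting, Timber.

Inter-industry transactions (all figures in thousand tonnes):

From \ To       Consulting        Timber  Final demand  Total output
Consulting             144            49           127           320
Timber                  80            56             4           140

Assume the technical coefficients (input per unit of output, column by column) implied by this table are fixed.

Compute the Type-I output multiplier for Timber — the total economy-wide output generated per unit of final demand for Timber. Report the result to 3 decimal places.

Technical coefficients a_ij = z_ij / X_j:
  a_CC = 144/320 = 0.45, a_TC = 80/320 = 0.25
  a_CT = 49/140 = 0.35, a_TT = 56/140 = 0.40
I − A =
  [   0.55    -0.35]
  [  -0.25     0.60]
det(I−A) = (0.55)(0.60) − (-0.35)(-0.25) = 0.2425
adj(I−A) = [[0.60, 0.35], [0.25, 0.55]]
(I − A)⁻¹ = adj(I−A) / det(I−A) ≈
  [   2.4742     1.4433]
  [   1.0309     2.2680]
The output multiplier for sector j is the column-j sum of the Leontief inverse (I − A)⁻¹ = adj(I−A) / det(I−A).
Column T of adj(I−A): (0.35, 0.55); det(I−A) = 0.2425.
m_T = (0.35 + 0.55) / 0.2425 = 0.90 / 0.2425 ≈ 3.711.

m_T = 3.711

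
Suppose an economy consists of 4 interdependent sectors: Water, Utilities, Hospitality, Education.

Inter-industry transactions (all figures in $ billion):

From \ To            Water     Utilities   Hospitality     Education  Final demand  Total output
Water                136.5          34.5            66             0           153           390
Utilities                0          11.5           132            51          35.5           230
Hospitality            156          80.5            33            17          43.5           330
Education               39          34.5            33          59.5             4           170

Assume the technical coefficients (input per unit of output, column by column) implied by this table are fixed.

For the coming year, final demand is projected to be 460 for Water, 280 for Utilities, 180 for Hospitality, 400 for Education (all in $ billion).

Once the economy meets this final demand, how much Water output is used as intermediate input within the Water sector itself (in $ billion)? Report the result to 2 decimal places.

z_WW = 531.45

Technical coefficients a_ij = z_ij / X_j:
  a_WW = 136.5/390 = 0.35, a_UW = 0/390 = 0.00, a_HW = 156/390 = 0.40, a_EW = 39/390 = 0.10
  a_WU = 34.5/230 = 0.15, a_UU = 11.5/230 = 0.05, a_HU = 80.5/230 = 0.35, a_EU = 34.5/230 = 0.15
  a_WH = 66/330 = 0.20, a_UH = 132/330 = 0.40, a_HH = 33/330 = 0.10, a_EH = 33/330 = 0.10
  a_WE = 0/170 = 0.00, a_UE = 51/170 = 0.30, a_HE = 17/170 = 0.10, a_EE = 59.5/170 = 0.35
I − A =
  [   0.65    -0.15    -0.20     0.00]
  [   0.00     0.95    -0.40    -0.30]
  [  -0.40    -0.35     0.90    -0.10]
  [  -0.10    -0.15    -0.10     0.65]
Compute the cofactors C_ij = (−1)^(i+j)·(3×3 minor ij) of I−A; the adjugate is their transpose:
adj(I−A) = Cᵀ =
  [ 0.398250   0.134750   0.158000   0.086500]
  [ 0.147000   0.319750   0.194500   0.177500]
  [ 0.249000   0.198125   0.367625   0.148000]
  [ 0.133500   0.125000   0.125750   0.364750]
det(I−A) = Σ_j (I−A)_1j·C_1j = (0.65)(0.398250) + (-0.15)(0.147000) + (-0.20)(0.249000) + (0.00)(0.133500) = 0.1870125
(I − A)⁻¹ = adj(I−A) / det(I−A) ≈
  [   2.1295     0.7205     0.8449     0.4625]
  [   0.7860     1.7098     1.0400     0.9491]
  [   1.3315     1.0594     1.9658     0.7914]
  [   0.7139     0.6684     0.6724     1.9504]
First solve x = (I − A)⁻¹ d = adj(I−A)·d / det(I−A); in particular x_W = (0.398250·460 + 0.134750·280 + 0.158000·180 + 0.086500·400) / 0.1870125 = 283.965 / 0.1870125 ≈ 1518.4279.
Intermediate flow from W to W: z_WW = a_WW · x_W = 0.35 × 283.965 / 0.1870125 = 99.38775 / 0.1870125 ≈ 531.45.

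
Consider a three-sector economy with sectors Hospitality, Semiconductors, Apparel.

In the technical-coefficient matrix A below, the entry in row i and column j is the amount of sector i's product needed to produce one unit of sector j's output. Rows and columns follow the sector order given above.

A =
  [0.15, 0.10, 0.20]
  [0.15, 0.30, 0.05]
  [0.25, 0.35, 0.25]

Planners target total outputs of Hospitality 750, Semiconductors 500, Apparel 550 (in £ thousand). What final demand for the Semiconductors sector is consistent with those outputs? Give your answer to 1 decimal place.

d_S = 210.0

I − A =
  [   0.85    -0.10    -0.20]
  [  -0.15     0.70    -0.05]
  [  -0.25    -0.35     0.75]
d = (I − A) x:
  d_H = (+0.85)·750 + (-0.10)·500 + (-0.20)·550 = 477.5
  d_S = (-0.15)·750 + (+0.70)·500 + (-0.05)·550 = 210.0
  d_A = (-0.25)·750 + (-0.35)·500 + (+0.75)·550 = 50.0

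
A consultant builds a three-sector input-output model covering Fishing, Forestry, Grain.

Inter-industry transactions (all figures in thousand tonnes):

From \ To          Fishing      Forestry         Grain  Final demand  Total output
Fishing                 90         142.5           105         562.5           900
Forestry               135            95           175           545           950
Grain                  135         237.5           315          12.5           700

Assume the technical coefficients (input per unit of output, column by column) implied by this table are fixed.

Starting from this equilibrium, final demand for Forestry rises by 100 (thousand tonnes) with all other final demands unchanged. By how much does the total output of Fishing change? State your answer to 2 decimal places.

Δx_1 = 34.74

Technical coefficients a_ij = z_ij / X_j:
  a_11 = 90/900 = 0.10, a_21 = 135/900 = 0.15, a_31 = 135/900 = 0.15
  a_12 = 142.5/950 = 0.15, a_22 = 95/950 = 0.10, a_32 = 237.5/950 = 0.25
  a_13 = 105/700 = 0.15, a_23 = 175/700 = 0.25, a_33 = 315/700 = 0.45
I − A =
  [   0.90    -0.15    -0.15]
  [  -0.15     0.90    -0.25]
  [  -0.15    -0.25     0.55]
Cofactors of I−A, C_ij = (−1)^(i+j)·(minor ij) (rows/columns in the sector order above):
  C_11 = (0.90)(0.55) − (-0.25)(-0.25) = 0.4325
  C_12 = −[(-0.15)(0.55) − (-0.25)(-0.15)] = 0.1200
  C_13 = (-0.15)(-0.25) − (0.90)(-0.15) = 0.1725
  C_21 = −[(-0.15)(0.55) − (-0.15)(-0.25)] = 0.1200
  C_22 = (0.90)(0.55) − (-0.15)(-0.15) = 0.4725
  C_23 = −[(0.90)(-0.25) − (-0.15)(-0.15)] = 0.2475
  C_31 = (-0.15)(-0.25) − (-0.15)(0.90) = 0.1725
  C_32 = −[(0.90)(-0.25) − (-0.15)(-0.15)] = 0.2475
  C_33 = (0.90)(0.90) − (-0.15)(-0.15) = 0.7875
det(I−A) = Σ_j (I−A)_1j·C_1j = (0.90)(0.4325) + (-0.15)(0.1200) + (-0.15)(0.1725) = 0.345375
adj(I−A) = Cᵀ =
  [ 0.4325   0.1200   0.1725]
  [ 0.1200   0.4725   0.2475]
  [ 0.1725   0.2475   0.7875]
(I − A)⁻¹ = adj(I−A) / det(I−A) ≈
  [   1.2523     0.3474     0.4995]
  [   0.3474     1.3681     0.7166]
  [   0.4995     0.7166     2.2801]
Δx = (I − A)⁻¹ Δd with Δd having +100 in the Forestry component and 0 elsewhere.
So Δx_1 = L_12 · (+100), where L_12 = adj(I−A)_12 / det(I−A) = 0.1200 / 0.345375.
Δx_1 = 0.1200 × (+100) / 0.345375 = 12.00 / 0.345375 ≈ 34.74.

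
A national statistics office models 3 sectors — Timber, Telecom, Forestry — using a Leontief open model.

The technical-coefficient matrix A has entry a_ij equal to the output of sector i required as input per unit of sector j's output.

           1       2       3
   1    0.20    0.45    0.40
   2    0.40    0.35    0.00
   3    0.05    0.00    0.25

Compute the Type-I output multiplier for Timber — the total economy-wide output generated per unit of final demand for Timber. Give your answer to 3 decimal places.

I − A =
  [   0.80    -0.45    -0.40]
  [  -0.40     0.65     0.00]
  [  -0.05     0.00     0.75]
Cofactors of I−A, C_ij = (−1)^(i+j)·(minor ij) (rows/columns in the sector order above):
  C_11 = (0.65)(0.75) − (0.00)(0.00) = 0.4875
  C_12 = −[(-0.40)(0.75) − (0.00)(-0.05)] = 0.3000
  C_13 = (-0.40)(0.00) − (0.65)(-0.05) = 0.0325
  C_21 = −[(-0.45)(0.75) − (-0.40)(0.00)] = 0.3375
  C_22 = (0.80)(0.75) − (-0.40)(-0.05) = 0.5800
  C_23 = −[(0.80)(0.00) − (-0.45)(-0.05)] = 0.0225
  C_31 = (-0.45)(0.00) − (-0.40)(0.65) = 0.2600
  C_32 = −[(0.80)(0.00) − (-0.40)(-0.40)] = 0.1600
  C_33 = (0.80)(0.65) − (-0.45)(-0.40) = 0.3400
det(I−A) = Σ_j (I−A)_1j·C_1j = (0.80)(0.4875) + (-0.45)(0.3000) + (-0.40)(0.0325) = 0.2420
adj(I−A) = Cᵀ =
  [ 0.4875   0.3375   0.2600]
  [ 0.3000   0.5800   0.1600]
  [ 0.0325   0.0225   0.3400]
(I − A)⁻¹ = adj(I−A) / det(I−A) ≈
  [   2.0145     1.3946     1.0744]
  [   1.2397     2.3967     0.6612]
  [   0.1343     0.0930     1.4050]
The output multiplier for sector j is the column-j sum of the Leontief inverse (I − A)⁻¹ = adj(I−A) / det(I−A).
Column 1 of adj(I−A): (0.4875, 0.3000, 0.0325); det(I−A) = 0.2420.
m_1 = (0.4875 + 0.3000 + 0.0325) / 0.2420 = 0.82 / 0.2420 ≈ 3.388.

m_1 = 3.388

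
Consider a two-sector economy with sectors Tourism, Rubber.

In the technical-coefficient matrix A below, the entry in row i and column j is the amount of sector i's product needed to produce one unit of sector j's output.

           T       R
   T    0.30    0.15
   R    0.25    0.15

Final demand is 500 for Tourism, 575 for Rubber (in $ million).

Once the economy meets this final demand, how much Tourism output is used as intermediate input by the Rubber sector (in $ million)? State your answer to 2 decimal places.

z_TR = 141.93

I − A =
  [   0.70    -0.15]
  [  -0.25     0.85]
det(I−A) = (0.70)(0.85) − (-0.15)(-0.25) = 0.5575
adj(I−A) = [[0.85, 0.15], [0.25, 0.70]]
(I − A)⁻¹ = adj(I−A) / det(I−A) ≈
  [   1.5247     0.2691]
  [   0.4484     1.2556]
First solve x = (I − A)⁻¹ d = adj(I−A)·d / det(I−A); in particular x_R = (0.25·500 + 0.70·575) / 0.5575 = 527.50 / 0.5575 ≈ 946.1883.
Intermediate flow from T to R: z_TR = a_TR · x_R = 0.15 × 527.50 / 0.5575 = 79.125 / 0.5575 ≈ 141.93.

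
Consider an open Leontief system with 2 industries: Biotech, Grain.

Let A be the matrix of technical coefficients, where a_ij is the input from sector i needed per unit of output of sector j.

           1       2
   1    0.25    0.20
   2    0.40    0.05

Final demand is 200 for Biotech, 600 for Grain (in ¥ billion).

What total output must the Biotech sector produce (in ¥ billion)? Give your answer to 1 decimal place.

x_1 = 490.1

I − A =
  [   0.75    -0.20]
  [  -0.40     0.95]
det(I−A) = (0.75)(0.95) − (-0.20)(-0.40) = 0.6325
adj(I−A) = [[0.95, 0.20], [0.40, 0.75]]
(I − A)⁻¹ = adj(I−A) / det(I−A) ≈
  [   1.5020     0.3162]
  [   0.6324     1.1858]
x = (I − A)⁻¹ d = adj(I−A)·d / det(I−A), with det(I−A) = 0.6325:
  x_1 = (0.95·200 + 0.20·600) / 0.6325 = 310.00 / 0.6325 ≈ 490.1
  x_2 = (0.40·200 + 0.75·600) / 0.6325 = 530.00 / 0.6325 ≈ 837.9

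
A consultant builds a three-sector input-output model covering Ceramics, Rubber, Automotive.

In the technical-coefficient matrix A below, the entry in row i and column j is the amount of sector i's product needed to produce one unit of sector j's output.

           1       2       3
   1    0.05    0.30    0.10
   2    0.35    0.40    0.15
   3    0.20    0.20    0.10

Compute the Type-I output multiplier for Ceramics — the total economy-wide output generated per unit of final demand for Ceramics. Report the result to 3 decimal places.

m_1 = 2.887

I − A =
  [   0.95    -0.30    -0.10]
  [  -0.35     0.60    -0.15]
  [  -0.20    -0.20     0.90]
Cofactors of I−A, C_ij = (−1)^(i+j)·(minor ij) (rows/columns in the sector order above):
  C_11 = (0.60)(0.90) − (-0.15)(-0.20) = 0.5100
  C_12 = −[(-0.35)(0.90) − (-0.15)(-0.20)] = 0.3450
  C_13 = (-0.35)(-0.20) − (0.60)(-0.20) = 0.1900
  C_21 = −[(-0.30)(0.90) − (-0.10)(-0.20)] = 0.2900
  C_22 = (0.95)(0.90) − (-0.10)(-0.20) = 0.8350
  C_23 = −[(0.95)(-0.20) − (-0.30)(-0.20)] = 0.2500
  C_31 = (-0.30)(-0.15) − (-0.10)(0.60) = 0.1050
  C_32 = −[(0.95)(-0.15) − (-0.10)(-0.35)] = 0.1775
  C_33 = (0.95)(0.60) − (-0.30)(-0.35) = 0.4650
det(I−A) = Σ_j (I−A)_1j·C_1j = (0.95)(0.5100) + (-0.30)(0.3450) + (-0.10)(0.1900) = 0.3620
adj(I−A) = Cᵀ =
  [ 0.5100   0.2900   0.1050]
  [ 0.3450   0.8350   0.1775]
  [ 0.1900   0.2500   0.4650]
(I − A)⁻¹ = adj(I−A) / det(I−A) ≈
  [   1.4088     0.8011     0.2901]
  [   0.9530     2.3066     0.4903]
  [   0.5249     0.6906     1.2845]
The output multiplier for sector j is the column-j sum of the Leontief inverse (I − A)⁻¹ = adj(I−A) / det(I−A).
Column 1 of adj(I−A): (0.5100, 0.3450, 0.1900); det(I−A) = 0.3620.
m_1 = (0.5100 + 0.3450 + 0.1900) / 0.3620 = 1.045 / 0.3620 ≈ 2.887.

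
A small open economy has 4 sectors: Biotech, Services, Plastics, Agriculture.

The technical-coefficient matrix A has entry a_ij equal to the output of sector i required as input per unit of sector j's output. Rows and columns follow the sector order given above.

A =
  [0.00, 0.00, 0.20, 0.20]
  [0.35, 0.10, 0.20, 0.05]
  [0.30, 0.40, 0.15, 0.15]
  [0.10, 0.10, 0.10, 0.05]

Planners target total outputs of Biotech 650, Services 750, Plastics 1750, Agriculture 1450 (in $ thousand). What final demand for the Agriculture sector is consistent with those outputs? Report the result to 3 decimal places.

d_4 = 1062.500

I − A =
  [   1.00     0.00    -0.20    -0.20]
  [  -0.35     0.90    -0.20    -0.05]
  [  -0.30    -0.40     0.85    -0.15]
  [  -0.10    -0.10    -0.10     0.95]
d = (I − A) x:
  d_1 = (+1.00)·650 + (+0.00)·750 + (-0.20)·1750 + (-0.20)·1450 = 10.000
  d_2 = (-0.35)·650 + (+0.90)·750 + (-0.20)·1750 + (-0.05)·1450 = 25.000
  d_3 = (-0.30)·650 + (-0.40)·750 + (+0.85)·1750 + (-0.15)·1450 = 775.000
  d_4 = (-0.10)·650 + (-0.10)·750 + (-0.10)·1750 + (+0.95)·1450 = 1062.500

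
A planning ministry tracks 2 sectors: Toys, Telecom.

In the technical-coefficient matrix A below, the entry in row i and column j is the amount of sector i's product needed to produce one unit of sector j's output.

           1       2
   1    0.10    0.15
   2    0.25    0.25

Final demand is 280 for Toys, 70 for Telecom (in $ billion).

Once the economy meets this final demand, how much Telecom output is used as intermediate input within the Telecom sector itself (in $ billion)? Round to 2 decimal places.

z_22 = 52.16

I − A =
  [   0.90    -0.15]
  [  -0.25     0.75]
det(I−A) = (0.90)(0.75) − (-0.15)(-0.25) = 0.6375
adj(I−A) = [[0.75, 0.15], [0.25, 0.90]]
(I − A)⁻¹ = adj(I−A) / det(I−A) ≈
  [   1.1765     0.2353]
  [   0.3922     1.4118]
First solve x = (I − A)⁻¹ d = adj(I−A)·d / det(I−A); in particular x_2 = (0.25·280 + 0.90·70) / 0.6375 = 133.00 / 0.6375 ≈ 208.6275.
Intermediate flow from 2 to 2: z_22 = a_22 · x_2 = 0.25 × 133.00 / 0.6375 = 33.25 / 0.6375 ≈ 52.16.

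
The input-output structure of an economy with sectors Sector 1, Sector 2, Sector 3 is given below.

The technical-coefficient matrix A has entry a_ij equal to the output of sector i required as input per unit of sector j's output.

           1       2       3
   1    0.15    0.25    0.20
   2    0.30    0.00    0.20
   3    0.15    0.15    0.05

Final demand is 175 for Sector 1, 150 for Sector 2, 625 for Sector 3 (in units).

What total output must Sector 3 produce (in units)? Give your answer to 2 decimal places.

I − A =
  [   0.85    -0.25    -0.20]
  [  -0.30     1.00    -0.20]
  [  -0.15    -0.15     0.95]
Cofactors of I−A, C_ij = (−1)^(i+j)·(minor ij) (rows/columns in the sector order above):
  C_11 = (1.00)(0.95) − (-0.20)(-0.15) = 0.9200
  C_12 = −[(-0.30)(0.95) − (-0.20)(-0.15)] = 0.3150
  C_13 = (-0.30)(-0.15) − (1.00)(-0.15) = 0.1950
  C_21 = −[(-0.25)(0.95) − (-0.20)(-0.15)] = 0.2675
  C_22 = (0.85)(0.95) − (-0.20)(-0.15) = 0.7775
  C_23 = −[(0.85)(-0.15) − (-0.25)(-0.15)] = 0.1650
  C_31 = (-0.25)(-0.20) − (-0.20)(1.00) = 0.2500
  C_32 = −[(0.85)(-0.20) − (-0.20)(-0.30)] = 0.2300
  C_33 = (0.85)(1.00) − (-0.25)(-0.30) = 0.7750
det(I−A) = Σ_j (I−A)_1j·C_1j = (0.85)(0.9200) + (-0.25)(0.3150) + (-0.20)(0.1950) = 0.66425
adj(I−A) = Cᵀ =
  [ 0.9200   0.2675   0.2500]
  [ 0.3150   0.7775   0.2300]
  [ 0.1950   0.1650   0.7750]
(I − A)⁻¹ = adj(I−A) / det(I−A) ≈
  [   1.3850     0.4027     0.3764]
  [   0.4742     1.1705     0.3463]
  [   0.2936     0.2484     1.1667]
x = (I − A)⁻¹ d = adj(I−A)·d / det(I−A), with det(I−A) = 0.66425:
  x_1 = (0.9200·175 + 0.2675·150 + 0.2500·625) / 0.66425 = 357.375 / 0.66425 ≈ 538.01
  x_2 = (0.3150·175 + 0.7775·150 + 0.2300·625) / 0.66425 = 315.50 / 0.66425 ≈ 474.97
  x_3 = (0.1950·175 + 0.1650·150 + 0.7750·625) / 0.66425 = 543.25 / 0.66425 ≈ 817.84

x_3 = 817.84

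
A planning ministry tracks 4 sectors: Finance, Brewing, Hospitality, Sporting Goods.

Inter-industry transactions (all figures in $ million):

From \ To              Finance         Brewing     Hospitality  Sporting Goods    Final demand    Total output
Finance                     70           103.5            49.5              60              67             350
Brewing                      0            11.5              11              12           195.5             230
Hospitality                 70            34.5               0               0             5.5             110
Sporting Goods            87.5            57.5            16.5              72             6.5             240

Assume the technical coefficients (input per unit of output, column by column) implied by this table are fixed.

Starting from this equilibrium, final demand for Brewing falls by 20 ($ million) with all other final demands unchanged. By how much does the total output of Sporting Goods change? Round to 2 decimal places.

Technical coefficients a_ij = z_ij / X_j:
  a_FF = 70/350 = 0.20, a_BF = 0/350 = 0.00, a_HF = 70/350 = 0.20, a_SF = 87.5/350 = 0.25
  a_FB = 103.5/230 = 0.45, a_BB = 11.5/230 = 0.05, a_HB = 34.5/230 = 0.15, a_SB = 57.5/230 = 0.25
  a_FH = 49.5/110 = 0.45, a_BH = 11/110 = 0.10, a_HH = 0/110 = 0.00, a_SH = 16.5/110 = 0.15
  a_FS = 60/240 = 0.25, a_BS = 12/240 = 0.05, a_HS = 0/240 = 0.00, a_SS = 72/240 = 0.30
I − A =
  [   0.80    -0.45    -0.45    -0.25]
  [   0.00     0.95    -0.10    -0.05]
  [  -0.20    -0.15     1.00     0.00]
  [  -0.25    -0.25    -0.15     0.70]
Compute the cofactors C_ij = (−1)^(i+j)·(3×3 minor ij) of I−A; the adjugate is their transpose:
adj(I−A) = Cᵀ =
  [ 0.640875   0.430375   0.370375   0.259625]
  [ 0.028000   0.427000   0.061375   0.040500]
  [ 0.132375   0.150125   0.457000   0.058000]
  [ 0.267250   0.338375   0.252125   0.653500]
det(I−A) = Σ_j (I−A)_1j·C_1j = (0.80)(0.640875) + (-0.45)(0.028000) + (-0.45)(0.132375) + (-0.25)(0.267250) = 0.37371875
(I − A)⁻¹ = adj(I−A) / det(I−A) ≈
  [   1.7149     1.1516     0.9911     0.6947]
  [   0.0749     1.1426     0.1642     0.1084]
  [   0.3542     0.4017     1.2228     0.1552]
  [   0.7151     0.9054     0.6746     1.7486]
Δx = (I − A)⁻¹ Δd with Δd having -20 in the Brewing component and 0 elsewhere.
So Δx_S = L_SB · (-20), where L_SB = adj(I−A)_SB / det(I−A) = 0.338375 / 0.37371875.
Δx_S = 0.338375 × (-20) / 0.37371875 = -6.7675 / 0.37371875 ≈ -18.11.

Δx_S = -18.11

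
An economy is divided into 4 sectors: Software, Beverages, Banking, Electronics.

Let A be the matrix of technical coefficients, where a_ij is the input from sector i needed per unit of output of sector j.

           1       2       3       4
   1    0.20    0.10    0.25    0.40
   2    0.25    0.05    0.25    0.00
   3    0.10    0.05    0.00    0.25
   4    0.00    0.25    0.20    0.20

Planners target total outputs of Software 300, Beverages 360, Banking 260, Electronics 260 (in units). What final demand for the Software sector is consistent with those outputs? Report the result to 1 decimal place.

I − A =
  [   0.80    -0.10    -0.25    -0.40]
  [  -0.25     0.95    -0.25     0.00]
  [  -0.10    -0.05     1.00    -0.25]
  [   0.00    -0.25    -0.20     0.80]
d = (I − A) x:
  d_1 = (+0.80)·300 + (-0.10)·360 + (-0.25)·260 + (-0.40)·260 = 35.0
  d_2 = (-0.25)·300 + (+0.95)·360 + (-0.25)·260 + (+0.00)·260 = 202.0
  d_3 = (-0.10)·300 + (-0.05)·360 + (+1.00)·260 + (-0.25)·260 = 147.0
  d_4 = (+0.00)·300 + (-0.25)·360 + (-0.20)·260 + (+0.80)·260 = 66.0

d_1 = 35.0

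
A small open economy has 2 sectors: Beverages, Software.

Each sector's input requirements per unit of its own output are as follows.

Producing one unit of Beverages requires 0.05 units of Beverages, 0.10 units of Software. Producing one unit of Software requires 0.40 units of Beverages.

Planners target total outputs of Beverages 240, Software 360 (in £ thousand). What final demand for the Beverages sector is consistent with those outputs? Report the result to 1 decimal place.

d_B = 84.0

I − A =
  [   0.95    -0.40]
  [  -0.10     1.00]
d = (I − A) x:
  d_B = (+0.95)·240 + (-0.40)·360 = 84.0
  d_S = (-0.10)·240 + (+1.00)·360 = 336.0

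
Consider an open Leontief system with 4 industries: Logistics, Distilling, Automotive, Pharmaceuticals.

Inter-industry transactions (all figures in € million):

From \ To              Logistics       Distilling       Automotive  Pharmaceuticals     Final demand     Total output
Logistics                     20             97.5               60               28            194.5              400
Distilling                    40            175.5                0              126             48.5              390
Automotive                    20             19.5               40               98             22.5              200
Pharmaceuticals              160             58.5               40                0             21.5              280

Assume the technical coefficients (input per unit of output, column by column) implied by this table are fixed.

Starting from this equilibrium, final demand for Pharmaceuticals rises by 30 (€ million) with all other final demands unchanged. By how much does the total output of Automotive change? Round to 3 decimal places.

Δx_A = 28.529

Technical coefficients a_ij = z_ij / X_j:
  a_LL = 20/400 = 0.05, a_DL = 40/400 = 0.10, a_AL = 20/400 = 0.05, a_PL = 160/400 = 0.40
  a_LD = 97.5/390 = 0.25, a_DD = 175.5/390 = 0.45, a_AD = 19.5/390 = 0.05, a_PD = 58.5/390 = 0.15
  a_LA = 60/200 = 0.30, a_DA = 0/200 = 0.00, a_AA = 40/200 = 0.20, a_PA = 40/200 = 0.20
  a_LP = 28/280 = 0.10, a_DP = 126/280 = 0.45, a_AP = 98/280 = 0.35, a_PP = 0/280 = 0.00
I − A =
  [   0.95    -0.25    -0.30    -0.10]
  [  -0.10     0.55     0.00    -0.45]
  [  -0.05    -0.05     0.80    -0.35]
  [  -0.40    -0.15    -0.20     1.00]
Compute the cofactors C_ij = (−1)^(i+j)·(3×3 minor ij) of I−A; the adjugate is their transpose:
adj(I−A) = Cᵀ =
  [ 0.343000   0.226250   0.178250   0.198500]
  [ 0.221500   0.603500   0.171500   0.353750]
  [ 0.120375   0.143625   0.364875   0.204375]
  [ 0.194500   0.209750   0.170000   0.388250]
det(I−A) = Σ_j (I−A)_1j·C_1j = (0.95)(0.343000) + (-0.25)(0.221500) + (-0.30)(0.120375) + (-0.10)(0.194500) = 0.2149125
(I − A)⁻¹ = adj(I−A) / det(I−A) ≈
  [   1.5960     1.0528     0.8294     0.9236]
  [   1.0307     2.8081     0.7980     1.6460]
  [   0.5601     0.6683     1.6978     0.9510]
  [   0.9050     0.9760     0.7910     1.8065]
Δx = (I − A)⁻¹ Δd with Δd having +30 in the Pharmaceuticals component and 0 elsewhere.
So Δx_A = L_AP · (+30), where L_AP = adj(I−A)_AP / det(I−A) = 0.204375 / 0.2149125.
Δx_A = 0.204375 × (+30) / 0.2149125 = 6.13125 / 0.2149125 ≈ 28.529.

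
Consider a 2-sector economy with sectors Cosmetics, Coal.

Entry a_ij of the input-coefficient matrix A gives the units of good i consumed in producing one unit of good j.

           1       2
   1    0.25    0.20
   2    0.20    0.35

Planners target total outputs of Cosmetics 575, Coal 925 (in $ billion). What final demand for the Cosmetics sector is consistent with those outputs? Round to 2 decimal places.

d_1 = 246.25

I − A =
  [   0.75    -0.20]
  [  -0.20     0.65]
d = (I − A) x:
  d_1 = (+0.75)·575 + (-0.20)·925 = 246.25
  d_2 = (-0.20)·575 + (+0.65)·925 = 486.25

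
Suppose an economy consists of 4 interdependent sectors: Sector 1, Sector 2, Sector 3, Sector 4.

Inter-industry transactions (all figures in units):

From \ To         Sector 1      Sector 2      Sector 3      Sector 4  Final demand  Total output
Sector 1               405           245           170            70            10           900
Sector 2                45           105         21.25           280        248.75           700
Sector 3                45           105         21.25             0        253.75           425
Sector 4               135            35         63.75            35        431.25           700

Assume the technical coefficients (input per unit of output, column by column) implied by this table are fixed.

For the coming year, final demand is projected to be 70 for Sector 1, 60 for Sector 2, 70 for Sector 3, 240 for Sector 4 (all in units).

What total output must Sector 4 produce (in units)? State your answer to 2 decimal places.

Technical coefficients a_ij = z_ij / X_j:
  a_11 = 405/900 = 0.45, a_21 = 45/900 = 0.05, a_31 = 45/900 = 0.05, a_41 = 135/900 = 0.15
  a_12 = 245/700 = 0.35, a_22 = 105/700 = 0.15, a_32 = 105/700 = 0.15, a_42 = 35/700 = 0.05
  a_13 = 170/425 = 0.40, a_23 = 21.25/425 = 0.05, a_33 = 21.25/425 = 0.05, a_43 = 63.75/425 = 0.15
  a_14 = 70/700 = 0.10, a_24 = 280/700 = 0.40, a_34 = 0/700 = 0.00, a_44 = 35/700 = 0.05
I − A =
  [   0.55    -0.35    -0.40    -0.10]
  [  -0.05     0.85    -0.05    -0.40]
  [  -0.05    -0.15     0.95     0.00]
  [  -0.15    -0.05    -0.15     0.95]
Compute the cofactors C_ij = (−1)^(i+j)·(3×3 minor ij) of I−A; the adjugate is their transpose:
adj(I−A) = Cᵀ =
  [ 0.732000   0.379875   0.365625   0.237000]
  [ 0.107500   0.462375   0.102125   0.206000]
  [ 0.055500   0.093000   0.382500   0.045000]
  [ 0.130000   0.099000   0.123500   0.402500]
det(I−A) = Σ_j (I−A)_1j·C_1j = (0.55)(0.732000) + (-0.35)(0.107500) + (-0.40)(0.055500) + (-0.10)(0.130000) = 0.329775
(I − A)⁻¹ = adj(I−A) / det(I−A) ≈
  [   2.2197     1.1519     1.1087     0.7187]
  [   0.3260     1.4021     0.3097     0.6247]
  [   0.1683     0.2820     1.1599     0.1365]
  [   0.3942     0.3002     0.3745     1.2205]
x = (I − A)⁻¹ d = adj(I−A)·d / det(I−A), with det(I−A) = 0.329775:
  x_1 = (0.732000·70 + 0.379875·60 + 0.365625·70 + 0.237000·240) / 0.329775 = 156.50625 / 0.329775 ≈ 474.58
  x_2 = (0.107500·70 + 0.462375·60 + 0.102125·70 + 0.206000·240) / 0.329775 = 91.85625 / 0.329775 ≈ 278.54
  x_3 = (0.055500·70 + 0.093000·60 + 0.382500·70 + 0.045000·240) / 0.329775 = 47.04 / 0.329775 ≈ 142.64
  x_4 = (0.130000·70 + 0.099000·60 + 0.123500·70 + 0.402500·240) / 0.329775 = 120.285 / 0.329775 ≈ 364.75

x_4 = 364.75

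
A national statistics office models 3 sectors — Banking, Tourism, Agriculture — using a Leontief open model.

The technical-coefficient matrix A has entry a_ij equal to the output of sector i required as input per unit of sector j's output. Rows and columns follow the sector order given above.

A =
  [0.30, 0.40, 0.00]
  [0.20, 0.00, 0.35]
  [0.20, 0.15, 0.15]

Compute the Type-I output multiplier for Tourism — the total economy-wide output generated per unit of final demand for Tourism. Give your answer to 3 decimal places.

m_2 = 2.423

I − A =
  [   0.70    -0.40     0.00]
  [  -0.20     1.00    -0.35]
  [  -0.20    -0.15     0.85]
Cofactors of I−A, C_ij = (−1)^(i+j)·(minor ij) (rows/columns in the sector order above):
  C_11 = (1.00)(0.85) − (-0.35)(-0.15) = 0.7975
  C_12 = −[(-0.20)(0.85) − (-0.35)(-0.20)] = 0.2400
  C_13 = (-0.20)(-0.15) − (1.00)(-0.20) = 0.2300
  C_21 = −[(-0.40)(0.85) − (0.00)(-0.15)] = 0.3400
  C_22 = (0.70)(0.85) − (0.00)(-0.20) = 0.5950
  C_23 = −[(0.70)(-0.15) − (-0.40)(-0.20)] = 0.1850
  C_31 = (-0.40)(-0.35) − (0.00)(1.00) = 0.1400
  C_32 = −[(0.70)(-0.35) − (0.00)(-0.20)] = 0.2450
  C_33 = (0.70)(1.00) − (-0.40)(-0.20) = 0.6200
det(I−A) = Σ_j (I−A)_1j·C_1j = (0.70)(0.7975) + (-0.40)(0.2400) + (0.00)(0.2300) = 0.46225
adj(I−A) = Cᵀ =
  [ 0.7975   0.3400   0.1400]
  [ 0.2400   0.5950   0.2450]
  [ 0.2300   0.1850   0.6200]
(I − A)⁻¹ = adj(I−A) / det(I−A) ≈
  [   1.7253     0.7355     0.3029]
  [   0.5192     1.2872     0.5300]
  [   0.4976     0.4002     1.3413]
The output multiplier for sector j is the column-j sum of the Leontief inverse (I − A)⁻¹ = adj(I−A) / det(I−A).
Column 2 of adj(I−A): (0.3400, 0.5950, 0.1850); det(I−A) = 0.46225.
m_2 = (0.3400 + 0.5950 + 0.1850) / 0.46225 = 1.12 / 0.46225 ≈ 2.423.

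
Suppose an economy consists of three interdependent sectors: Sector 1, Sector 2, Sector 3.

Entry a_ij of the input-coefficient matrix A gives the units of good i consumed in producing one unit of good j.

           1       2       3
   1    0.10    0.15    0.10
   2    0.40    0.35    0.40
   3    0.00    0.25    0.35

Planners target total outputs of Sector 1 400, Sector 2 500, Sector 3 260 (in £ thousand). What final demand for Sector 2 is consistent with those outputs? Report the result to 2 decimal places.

d_2 = 61.00

I − A =
  [   0.90    -0.15    -0.10]
  [  -0.40     0.65    -0.40]
  [   0.00    -0.25     0.65]
d = (I − A) x:
  d_1 = (+0.90)·400 + (-0.15)·500 + (-0.10)·260 = 259.00
  d_2 = (-0.40)·400 + (+0.65)·500 + (-0.40)·260 = 61.00
  d_3 = (+0.00)·400 + (-0.25)·500 + (+0.65)·260 = 44.00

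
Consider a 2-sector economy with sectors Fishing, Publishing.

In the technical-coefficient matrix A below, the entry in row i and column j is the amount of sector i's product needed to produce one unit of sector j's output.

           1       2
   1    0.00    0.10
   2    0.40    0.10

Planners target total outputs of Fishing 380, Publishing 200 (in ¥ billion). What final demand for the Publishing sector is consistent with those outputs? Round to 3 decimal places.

d_2 = 28.000

I − A =
  [   1.00    -0.10]
  [  -0.40     0.90]
d = (I − A) x:
  d_1 = (+1.00)·380 + (-0.10)·200 = 360.000
  d_2 = (-0.40)·380 + (+0.90)·200 = 28.000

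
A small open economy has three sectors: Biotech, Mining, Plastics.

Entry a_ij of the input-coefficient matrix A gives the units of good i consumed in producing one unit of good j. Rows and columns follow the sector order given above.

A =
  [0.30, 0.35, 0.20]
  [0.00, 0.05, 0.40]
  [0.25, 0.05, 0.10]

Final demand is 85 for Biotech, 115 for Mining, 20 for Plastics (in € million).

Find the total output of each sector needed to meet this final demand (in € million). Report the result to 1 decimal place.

I − A =
  [   0.70    -0.35    -0.20]
  [   0.00     0.95    -0.40]
  [  -0.25    -0.05     0.90]
Cofactors of I−A, C_ij = (−1)^(i+j)·(minor ij) (rows/columns in the sector order above):
  C_11 = (0.95)(0.90) − (-0.40)(-0.05) = 0.8350
  C_12 = −[(0.00)(0.90) − (-0.40)(-0.25)] = 0.1000
  C_13 = (0.00)(-0.05) − (0.95)(-0.25) = 0.2375
  C_21 = −[(-0.35)(0.90) − (-0.20)(-0.05)] = 0.3250
  C_22 = (0.70)(0.90) − (-0.20)(-0.25) = 0.5800
  C_23 = −[(0.70)(-0.05) − (-0.35)(-0.25)] = 0.1225
  C_31 = (-0.35)(-0.40) − (-0.20)(0.95) = 0.3300
  C_32 = −[(0.70)(-0.40) − (-0.20)(0.00)] = 0.2800
  C_33 = (0.70)(0.95) − (-0.35)(0.00) = 0.6650
det(I−A) = Σ_j (I−A)_1j·C_1j = (0.70)(0.8350) + (-0.35)(0.1000) + (-0.20)(0.2375) = 0.5020
adj(I−A) = Cᵀ =
  [ 0.8350   0.3250   0.3300]
  [ 0.1000   0.5800   0.2800]
  [ 0.2375   0.1225   0.6650]
(I − A)⁻¹ = adj(I−A) / det(I−A) ≈
  [   1.6633     0.6474     0.6574]
  [   0.1992     1.1554     0.5578]
  [   0.4731     0.2440     1.3247]
x = (I − A)⁻¹ d = adj(I−A)·d / det(I−A), with det(I−A) = 0.5020:
  x_B = (0.8350·85 + 0.3250·115 + 0.3300·20) / 0.5020 = 114.95 / 0.5020 ≈ 229.0
  x_M = (0.1000·85 + 0.5800·115 + 0.2800·20) / 0.5020 = 80.80 / 0.5020 ≈ 161.0
  x_P = (0.2375·85 + 0.1225·115 + 0.6650·20) / 0.5020 = 47.575 / 0.5020 ≈ 94.8

x_B = 229.0, x_M = 161.0, x_P = 94.8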